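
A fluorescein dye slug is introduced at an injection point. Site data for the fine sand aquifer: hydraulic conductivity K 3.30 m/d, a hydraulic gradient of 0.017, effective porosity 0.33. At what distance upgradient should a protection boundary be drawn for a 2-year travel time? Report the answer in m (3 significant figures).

124 m

q = Ki = 3.30 × 0.017 = 0.05610 m/d
Seepage velocity v = q / n = 0.05610 / 0.33 = 0.1700 m/d
T = 2 yr × 365 = 730 d
L = v × T = 0.1700 × 730 = 124.1 m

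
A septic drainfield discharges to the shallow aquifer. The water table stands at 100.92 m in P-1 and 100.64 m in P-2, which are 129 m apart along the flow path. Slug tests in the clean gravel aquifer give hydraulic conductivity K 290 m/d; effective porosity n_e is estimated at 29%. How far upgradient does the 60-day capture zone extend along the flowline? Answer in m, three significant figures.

Hydraulic gradient i = (100.92 − 100.64) / 129 = 0.28 / 129 = 0.002171
Specific discharge q = 290 × 0.002171 = 0.6295 m/d
v = Ki/n = 290·0.002171/0.29 = 2.171 m/d
L = v × T = 2.171 × 60 = 130.2 m

130 m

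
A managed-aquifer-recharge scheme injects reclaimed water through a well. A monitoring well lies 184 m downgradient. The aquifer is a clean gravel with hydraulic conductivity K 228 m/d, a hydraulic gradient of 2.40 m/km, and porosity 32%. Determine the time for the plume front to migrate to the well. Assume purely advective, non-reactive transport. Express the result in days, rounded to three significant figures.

108 days

q = Ki = 228 × 0.0024 = 0.5472 m/d
v_s = q/n_e = 0.5472/0.32 = 1.710 m/d
t = L / v = 184 / 1.710 = 107.6 d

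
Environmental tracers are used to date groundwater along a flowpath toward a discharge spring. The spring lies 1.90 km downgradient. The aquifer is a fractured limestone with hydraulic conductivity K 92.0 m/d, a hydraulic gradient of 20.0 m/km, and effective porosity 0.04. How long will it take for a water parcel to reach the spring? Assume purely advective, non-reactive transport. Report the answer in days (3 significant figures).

Darcy flux q = K·i = 92.0 × 0.020 = 1.840 m/d
Seepage velocity v = q / n = 1.840 / 0.04 = 46.00 m/d
L = 1.90 km = 1900 m
t = L / v = 1900 / 46.00 = 41.30 d

41.3 days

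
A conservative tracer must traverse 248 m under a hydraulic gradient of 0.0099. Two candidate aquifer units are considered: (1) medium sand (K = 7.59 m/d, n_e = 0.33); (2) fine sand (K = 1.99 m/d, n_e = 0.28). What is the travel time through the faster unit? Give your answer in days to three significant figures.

1090 days

Unit 1 (medium sand): v = 7.59×0.0099/0.33 = 0.2277 m/d, t = 248/0.2277 = 1089 d
Unit 2 (fine sand): v = 1.99×0.0099/0.28 = 0.07036 m/d, t = 248/0.07036 = 3525 d
Faster unit: t = 1090 d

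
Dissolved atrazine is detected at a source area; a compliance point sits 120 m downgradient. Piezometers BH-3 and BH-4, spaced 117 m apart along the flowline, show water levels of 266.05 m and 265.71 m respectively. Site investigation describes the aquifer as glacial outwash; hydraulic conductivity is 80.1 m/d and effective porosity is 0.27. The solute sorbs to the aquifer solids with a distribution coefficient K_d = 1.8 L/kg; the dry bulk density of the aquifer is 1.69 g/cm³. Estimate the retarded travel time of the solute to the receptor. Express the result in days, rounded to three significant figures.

1710 days

Hydraulic gradient i = (266.05 − 265.71) / 117 = 0.34 / 117 = 0.002906
Darcy flux q = K·i = 80.1 × 0.002906 = 0.2328 m/d
Seepage velocity v = q / n = 0.2328 / 0.27 = 0.8621 m/d
Retardation R = 1 + ρ_b·K_d/n = 1 + 1.69×1.8/0.27 = 12.27
Contaminant velocity v_c = v/R = 0.8621/12.27 = 0.07028 m/d
t = L/v_c = 120/0.07028 = 1707 d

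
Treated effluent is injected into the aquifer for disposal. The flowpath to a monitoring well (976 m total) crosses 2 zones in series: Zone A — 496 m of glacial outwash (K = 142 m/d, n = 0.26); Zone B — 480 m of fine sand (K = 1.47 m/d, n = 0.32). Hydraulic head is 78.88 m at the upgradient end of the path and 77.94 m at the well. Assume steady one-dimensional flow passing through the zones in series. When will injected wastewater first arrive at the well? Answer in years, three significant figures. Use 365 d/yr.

Total head drop ΔH = 78.88 − 77.94 = 0.94 m
Continuity: the same q passes through each zone, so ΔH = q·Σ(L_j/K_j) — the zones act as resistances in series.
Σ(L/K) = 496/142 + 480/1.47 = 3.493 + 326.5 = 330.0 d
q = ΔH / Σ(L/K) = 0.94 / 330.0 = 0.002848 m/d (same in every zone)
Zone A: v = q/n = 0.002848/0.26 = 0.01095 m/d → t_A = 496/0.01095 = 45280 d
Zone B: v = q/n = 0.002848/0.32 = 0.008901 m/d → t_B = 480/0.008901 = 53930 d
Total t = 45280 + 53930 = 99200 d
   = 99200 / 365 = 272 yr

272 years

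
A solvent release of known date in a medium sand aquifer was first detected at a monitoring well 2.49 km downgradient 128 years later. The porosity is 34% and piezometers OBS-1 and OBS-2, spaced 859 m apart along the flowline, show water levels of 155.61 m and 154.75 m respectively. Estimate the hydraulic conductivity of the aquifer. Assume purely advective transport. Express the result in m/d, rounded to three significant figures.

18.1 m/d

Hydraulic gradient i = (155.61 − 154.75) / 859 = 0.86 / 859 = 0.001001
t = 128 years = 46720 d
L = 2.49 km = 2490 m
v = L / t = 2490 / 46720 = 0.05330 m/d
K = v · n / i = 0.05330 × 0.34 / 0.001001 = 18.1 m/d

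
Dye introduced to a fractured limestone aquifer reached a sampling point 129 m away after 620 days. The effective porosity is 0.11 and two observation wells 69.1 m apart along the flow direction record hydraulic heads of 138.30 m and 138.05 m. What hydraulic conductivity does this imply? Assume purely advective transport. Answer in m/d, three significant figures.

6.33 m/d

Hydraulic gradient i = (138.30 − 138.05) / 69.1 = 0.25 / 69.1 = 0.003618
v = L / t = 129 / 620 = 0.2081 m/d
K = v · n / i = 0.2081 × 0.11 / 0.003618 = 6.33 m/d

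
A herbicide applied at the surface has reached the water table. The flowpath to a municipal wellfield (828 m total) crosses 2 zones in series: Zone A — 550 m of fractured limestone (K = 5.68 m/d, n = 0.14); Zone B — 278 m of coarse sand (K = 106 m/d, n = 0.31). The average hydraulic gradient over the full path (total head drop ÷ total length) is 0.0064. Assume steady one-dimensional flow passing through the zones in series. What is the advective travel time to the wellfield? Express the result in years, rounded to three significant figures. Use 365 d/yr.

8.39 years

Continuity: the same q passes through each zone, so ΔH = q·Σ(L_j/K_j) — the zones act as resistances in series.
Σ(L/K) = 550/5.68 + 278/106 = 96.83 + 2.623 = 99.45 d
K_eq = L_total / Σ(L/K) = 828 / 99.45 = 8.325 m/d
q = K_eq · i = 8.325 × 0.0064 = 0.05328 m/d (same in every zone)
Zone A: v = q/n = 0.05328/0.14 = 0.3806 m/d → t_A = 550/0.3806 = 1445 d
Zone B: v = q/n = 0.05328/0.31 = 0.1719 m/d → t_B = 278/0.1719 = 1617 d
Total t = 1445 + 1617 = 3063 d
   = 3063 / 365 = 8.39 yr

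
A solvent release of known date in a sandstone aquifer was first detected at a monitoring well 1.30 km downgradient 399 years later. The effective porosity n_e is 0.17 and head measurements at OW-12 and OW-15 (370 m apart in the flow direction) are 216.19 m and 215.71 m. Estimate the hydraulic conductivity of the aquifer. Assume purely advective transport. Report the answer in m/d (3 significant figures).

Hydraulic gradient i = (216.19 − 215.71) / 370 = 0.48 / 370 = 0.001297
t = 399 years = 145600 d
L = 1.30 km = 1300 m
v = L / t = 1300 / 145600 = 0.008926 m/d
K = v · n / i = 0.008926 × 0.17 / 0.001297 = 1.17 m/d

1.17 m/d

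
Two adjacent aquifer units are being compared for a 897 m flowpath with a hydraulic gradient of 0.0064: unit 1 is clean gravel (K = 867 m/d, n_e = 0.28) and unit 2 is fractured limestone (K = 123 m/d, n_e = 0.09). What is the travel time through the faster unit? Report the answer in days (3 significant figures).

45.3 days

Unit 1 (clean gravel): v = 867×0.0064/0.28 = 19.82 m/d, t = 897/19.82 = 45.26 d
Unit 2 (fractured limestone): v = 123×0.0064/0.09 = 8.747 m/d, t = 897/8.747 = 102.6 d
Faster unit: t = 45.3 d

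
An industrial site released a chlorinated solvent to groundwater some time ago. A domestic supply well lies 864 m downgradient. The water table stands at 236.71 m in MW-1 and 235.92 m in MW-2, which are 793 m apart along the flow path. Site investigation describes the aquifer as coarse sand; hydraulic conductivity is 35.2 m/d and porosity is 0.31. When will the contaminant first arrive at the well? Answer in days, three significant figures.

7640 days

Hydraulic gradient i = (236.71 − 235.92) / 793 = 0.79 / 793 = 9.962e-4
q = Ki = 35.2 × 9.962e-4 = 0.03507 m/d
Seepage velocity v = q / n = 0.03507 / 0.31 = 0.1131 m/d
t = L / v = 864 / 0.1131 = 7638 d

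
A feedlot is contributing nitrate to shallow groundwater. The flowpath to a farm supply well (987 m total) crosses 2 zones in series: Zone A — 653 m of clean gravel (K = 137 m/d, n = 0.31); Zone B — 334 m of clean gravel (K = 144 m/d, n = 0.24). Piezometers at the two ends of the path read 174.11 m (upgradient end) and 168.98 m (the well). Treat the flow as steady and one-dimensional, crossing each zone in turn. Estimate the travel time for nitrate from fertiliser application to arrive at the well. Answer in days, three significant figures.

390 days

Total head drop ΔH = 174.11 − 168.98 = 5.13 m
Steady 1-D flow in series ⇒ the Darcy flux q is identical in every zone and the zone head losses add (resistances L/K in series).
Σ(L/K) = 653/137 + 334/144 = 4.766 + 2.319 = 7.086 d
q = ΔH / Σ(L/K) = 5.13 / 7.086 = 0.7240 m/d (same in every zone)
Zone A: v = q/n = 0.7240/0.31 = 2.335 m/d → t_A = 653/2.335 = 279.6 d
Zone B: v = q/n = 0.7240/0.24 = 3.017 m/d → t_B = 334/3.017 = 110.7 d
Total t = 279.6 + 110.7 = 390.3 d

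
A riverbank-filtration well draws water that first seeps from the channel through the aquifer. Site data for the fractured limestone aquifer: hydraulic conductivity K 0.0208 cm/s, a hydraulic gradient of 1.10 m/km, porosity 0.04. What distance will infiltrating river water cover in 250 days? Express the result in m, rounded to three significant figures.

124 m

K = 0.0208 cm/s × 864 = 17.97 m/d
Darcy flux q = K·i = 17.97 × 0.0011 = 0.01977 m/d
Seepage velocity v = q / n = 0.01977 / 0.04 = 0.4942 m/d
L = v × T = 0.4942 × 250 = 123.6 m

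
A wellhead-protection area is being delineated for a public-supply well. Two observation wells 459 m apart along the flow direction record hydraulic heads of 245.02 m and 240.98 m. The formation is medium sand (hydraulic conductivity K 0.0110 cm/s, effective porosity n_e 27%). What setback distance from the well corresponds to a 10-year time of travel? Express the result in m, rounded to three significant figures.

Hydraulic gradient i = (245.02 − 240.98) / 459 = 4.04 / 459 = 0.008802
K = 0.0110 cm/s × 864 = 9.504 m/d
Darcy flux q = K·i = 9.504 × 0.008802 = 0.08365 m/d
v_s = q/n_e = 0.08365/0.27 = 0.3098 m/d
T = 10 yr × 365 = 3650 d
L = v × T = 0.3098 × 3650 = 1131 m

1130 m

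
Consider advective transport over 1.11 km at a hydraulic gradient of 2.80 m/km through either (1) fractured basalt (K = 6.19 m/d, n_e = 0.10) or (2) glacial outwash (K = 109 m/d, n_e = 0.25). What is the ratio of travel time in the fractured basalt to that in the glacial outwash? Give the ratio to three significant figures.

7.04

Unit 1 (fractured basalt): v = 6.19×0.0028/0.10 = 0.1733 m/d, t = 1110/0.1733 = 6404 d
Unit 2 (glacial outwash): v = 109×0.0028/0.25 = 1.221 m/d, t = 1110/1.221 = 909.2 d
t(fractured basalt) / t(glacial outwash) = 6404/909.2 = 7.04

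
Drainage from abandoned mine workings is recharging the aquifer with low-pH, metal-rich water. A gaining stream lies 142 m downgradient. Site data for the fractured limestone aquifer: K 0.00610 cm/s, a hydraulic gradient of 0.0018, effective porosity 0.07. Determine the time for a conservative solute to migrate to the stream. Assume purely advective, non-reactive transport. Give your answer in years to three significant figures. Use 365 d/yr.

2.87 years

K = 0.00610 cm/s × 864 = 5.270 m/d
Specific discharge q = 5.270 × 0.0018 = 0.009487 m/d
v = Ki/n = 5.270·0.0018/0.07 = 0.1355 m/d
t = L / v = 142 / 0.1355 = 1048 d
   = 1048 / 365 = 2.87 yr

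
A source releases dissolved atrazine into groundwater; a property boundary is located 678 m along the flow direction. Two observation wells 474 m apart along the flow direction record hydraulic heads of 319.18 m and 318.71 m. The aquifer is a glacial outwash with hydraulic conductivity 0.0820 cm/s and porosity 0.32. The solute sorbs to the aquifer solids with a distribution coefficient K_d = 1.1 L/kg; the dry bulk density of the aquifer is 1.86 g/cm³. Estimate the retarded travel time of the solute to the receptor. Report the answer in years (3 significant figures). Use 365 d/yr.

Hydraulic gradient i = (319.18 − 318.71) / 474 = 0.47 / 474 = 9.916e-4
K = 0.0820 cm/s × 864 = 70.85 m/d
q = Ki = 70.85 × 9.916e-4 = 0.07025 m/d
v = Ki/n = 70.85·9.916e-4/0.32 = 0.2195 m/d
Retardation R = 1 + ρ_b·K_d/n = 1 + 1.86×1.1/0.32 = 7.394
Contaminant velocity v_c = v/R = 0.2195/7.394 = 0.02969 m/d
t = L/v_c = 678/0.02969 = 22830 d
   = 22830/365 = 62.6 yr

62.6 years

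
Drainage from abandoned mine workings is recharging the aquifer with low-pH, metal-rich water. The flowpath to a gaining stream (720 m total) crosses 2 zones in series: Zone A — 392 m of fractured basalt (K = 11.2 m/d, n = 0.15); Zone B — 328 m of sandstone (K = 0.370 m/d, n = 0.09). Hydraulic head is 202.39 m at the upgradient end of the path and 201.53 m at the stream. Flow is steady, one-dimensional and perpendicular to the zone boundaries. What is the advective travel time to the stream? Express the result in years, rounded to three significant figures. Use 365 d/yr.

Total head drop ΔH = 202.39 − 201.53 = 0.86 m
Continuity: the same q passes through each zone, so ΔH = q·Σ(L_j/K_j) — the zones act as resistances in series.
Σ(L/K) = 392/11.2 + 328/0.370 = 35.00 + 886.5 = 921.5 d
q = ΔH / Σ(L/K) = 0.86 / 921.5 = 9.333e-4 m/d (same in every zone)
Zone A: v = q/n = 9.333e-4/0.15 = 0.006222 m/d → t_A = 392/0.006222 = 63000 d
Zone B: v = q/n = 9.333e-4/0.09 = 0.01037 m/d → t_B = 328/0.01037 = 31630 d
Total t = 63000 + 31630 = 94630 d
   = 94630 / 365 = 259 yr

259 years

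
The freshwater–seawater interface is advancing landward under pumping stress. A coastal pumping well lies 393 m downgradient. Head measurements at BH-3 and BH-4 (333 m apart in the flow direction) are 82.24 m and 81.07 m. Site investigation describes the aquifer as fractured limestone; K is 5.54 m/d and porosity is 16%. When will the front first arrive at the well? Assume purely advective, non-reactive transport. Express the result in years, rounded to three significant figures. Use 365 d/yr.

Hydraulic gradient i = (82.24 − 81.07) / 333 = 1.17 / 333 = 0.003514
Darcy flux q = K·i = 5.54 × 0.003514 = 0.01946 m/d
v_s = q/n_e = 0.01946/0.16 = 0.1217 m/d
t = L / v = 393 / 0.1217 = 3230 d
   = 3230 / 365 = 8.85 yr

8.85 years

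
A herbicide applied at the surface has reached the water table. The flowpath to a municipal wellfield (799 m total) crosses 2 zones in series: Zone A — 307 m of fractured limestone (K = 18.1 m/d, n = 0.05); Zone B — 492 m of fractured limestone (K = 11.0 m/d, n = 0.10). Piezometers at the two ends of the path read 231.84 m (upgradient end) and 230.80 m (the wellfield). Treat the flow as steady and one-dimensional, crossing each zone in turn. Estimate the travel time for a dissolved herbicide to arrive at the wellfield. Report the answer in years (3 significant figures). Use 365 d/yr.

Total head drop ΔH = 231.84 − 230.80 = 1.04 m
Continuity: the same q passes through each zone, so ΔH = q·Σ(L_j/K_j) — the zones act as resistances in series.
Σ(L/K) = 307/18.1 + 492/11.0 = 16.96 + 44.73 = 61.69 d
q = ΔH / Σ(L/K) = 1.04 / 61.69 = 0.01686 m/d (same in every zone)
Zone A: v = q/n = 0.01686/0.05 = 0.3372 m/d → t_A = 307/0.3372 = 910.5 d
Zone B: v = q/n = 0.01686/0.10 = 0.1686 m/d → t_B = 492/0.1686 = 2918 d
Total t = 910.5 + 2918 = 3829 d
   = 3829 / 365 = 10.5 yr

10.5 years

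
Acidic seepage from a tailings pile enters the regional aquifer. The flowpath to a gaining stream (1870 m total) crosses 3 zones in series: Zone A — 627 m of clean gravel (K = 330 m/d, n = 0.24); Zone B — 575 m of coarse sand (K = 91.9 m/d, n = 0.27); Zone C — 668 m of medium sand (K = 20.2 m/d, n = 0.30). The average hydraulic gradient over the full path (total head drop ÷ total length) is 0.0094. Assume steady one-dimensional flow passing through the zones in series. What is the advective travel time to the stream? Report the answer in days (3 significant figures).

For zones in series the flux q is common to all zones; the equivalent conductivity is the harmonic (thickness-weighted) mean, K_eq = L_total / Σ(L_j/K_j).
Σ(L/K) = 627/330 + 575/91.9 + 668/20.2 = 1.900 + 6.257 + 33.07 = 41.23 d
K_eq = L_total / Σ(L/K) = 1870 / 41.23 = 45.36 m/d
q = K_eq · i = 45.36 × 0.0094 = 0.4264 m/d (same in every zone)
Zone A: v = q/n = 0.4264/0.24 = 1.777 m/d → t_A = 627/1.777 = 352.9 d
Zone B: v = q/n = 0.4264/0.27 = 1.579 m/d → t_B = 575/1.579 = 364.1 d
Zone C: v = q/n = 0.4264/0.30 = 1.421 m/d → t_C = 668/1.421 = 470.0 d
Total t = 352.9 + 364.1 + 470.0 = 1187 d

1190 days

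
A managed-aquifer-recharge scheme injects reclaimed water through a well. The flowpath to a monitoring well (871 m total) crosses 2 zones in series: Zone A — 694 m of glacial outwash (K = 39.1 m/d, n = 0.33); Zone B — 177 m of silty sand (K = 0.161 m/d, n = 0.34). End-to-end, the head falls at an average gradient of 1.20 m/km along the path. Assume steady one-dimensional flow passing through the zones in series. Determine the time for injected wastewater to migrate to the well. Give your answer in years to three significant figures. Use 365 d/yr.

847 years

Continuity: the same q passes through each zone, so ΔH = q·Σ(L_j/K_j) — the zones act as resistances in series.
Σ(L/K) = 694/39.1 + 177/0.161 = 17.75 + 1099 = 1117 d
K_eq = L_total / Σ(L/K) = 871 / 1117 = 0.7797 m/d
q = K_eq · i = 0.7797 × 0.0012 = 9.356e-4 m/d (same in every zone)
Zone A: v = q/n = 9.356e-4/0.33 = 0.002835 m/d → t_A = 694/0.002835 = 244800 d
Zone B: v = q/n = 9.356e-4/0.34 = 0.002752 m/d → t_B = 177/0.002752 = 64320 d
Total t = 244800 + 64320 = 309100 d
   = 309100 / 365 = 847 yr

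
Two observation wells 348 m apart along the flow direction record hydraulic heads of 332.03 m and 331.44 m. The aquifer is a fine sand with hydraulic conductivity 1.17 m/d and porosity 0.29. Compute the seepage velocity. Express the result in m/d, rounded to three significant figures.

0.00684 m/d

Hydraulic gradient i = (332.03 − 331.44) / 348 = 0.59 / 348 = 0.001695
q = Ki = 1.17 × 0.001695 = 0.001984 m/d
v_s = q/n_e = 0.001984/0.29 = 0.006840 m/d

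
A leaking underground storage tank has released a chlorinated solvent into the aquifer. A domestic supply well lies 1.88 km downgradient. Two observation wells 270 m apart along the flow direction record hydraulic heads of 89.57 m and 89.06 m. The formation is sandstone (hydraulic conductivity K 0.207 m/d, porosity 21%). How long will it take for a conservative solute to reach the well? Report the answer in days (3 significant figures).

Hydraulic gradient i = (89.57 − 89.06) / 270 = 0.51 / 270 = 0.001889
q = Ki = 0.207 × 0.001889 = 3.910e-4 m/d
v = Ki/n = 0.207·0.001889/0.21 = 0.001862 m/d
L = 1.88 km = 1880 m
t = L / v = 1880 / 0.001862 = 1.010e6 d

1.01e6 days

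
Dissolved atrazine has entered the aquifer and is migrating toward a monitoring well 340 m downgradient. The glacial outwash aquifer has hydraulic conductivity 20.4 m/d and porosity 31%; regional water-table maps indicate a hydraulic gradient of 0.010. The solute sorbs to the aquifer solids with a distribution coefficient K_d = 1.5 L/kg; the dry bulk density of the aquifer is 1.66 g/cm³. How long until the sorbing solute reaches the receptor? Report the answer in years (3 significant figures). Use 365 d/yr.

Darcy flux q = K·i = 20.4 × 0.010 = 0.2040 m/d
Average linear velocity = 0.2040 / 0.31 = 0.6581 m/d
Retardation R = 1 + ρ_b·K_d/n = 1 + 1.66×1.5/0.31 = 9.032
Contaminant velocity v_c = v/R = 0.6581/9.032 = 0.07286 m/d
t = L/v_c = 340/0.07286 = 4667 d
   = 4667/365 = 12.8 yr

12.8 years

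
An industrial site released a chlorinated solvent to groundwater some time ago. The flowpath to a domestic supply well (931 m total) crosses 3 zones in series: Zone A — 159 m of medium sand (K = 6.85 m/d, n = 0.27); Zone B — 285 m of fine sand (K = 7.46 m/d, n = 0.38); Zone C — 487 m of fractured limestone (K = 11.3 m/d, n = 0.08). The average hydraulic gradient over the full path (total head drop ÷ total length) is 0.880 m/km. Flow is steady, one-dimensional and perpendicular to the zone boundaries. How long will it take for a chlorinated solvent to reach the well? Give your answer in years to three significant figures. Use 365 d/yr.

66.5 years

For zones in series the flux q is common to all zones; the equivalent conductivity is the harmonic (thickness-weighted) mean, K_eq = L_total / Σ(L_j/K_j).
Σ(L/K) = 159/6.85 + 285/7.46 + 487/11.3 = 23.21 + 38.20 + 43.10 = 104.5 d
K_eq = L_total / Σ(L/K) = 931 / 104.5 = 8.908 m/d
q = K_eq · i = 8.908 × 8.8e-4 = 0.007839 m/d (same in every zone)
Zone A: v = q/n = 0.007839/0.27 = 0.02903 m/d → t_A = 159/0.02903 = 5476 d
Zone B: v = q/n = 0.007839/0.38 = 0.02063 m/d → t_B = 285/0.02063 = 13820 d
Zone C: v = q/n = 0.007839/0.08 = 0.09799 m/d → t_C = 487/0.09799 = 4970 d
Total t = 5476 + 13820 + 4970 = 24260 d
   = 24260 / 365 = 66.5 yr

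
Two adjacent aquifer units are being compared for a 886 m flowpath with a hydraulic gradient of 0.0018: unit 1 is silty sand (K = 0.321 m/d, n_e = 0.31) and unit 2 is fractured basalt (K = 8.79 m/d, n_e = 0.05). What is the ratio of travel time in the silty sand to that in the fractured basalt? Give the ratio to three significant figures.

170

Unit 1 (silty sand): v = 0.321×0.0018/0.31 = 0.001864 m/d, t = 886/0.001864 = 475400 d
Unit 2 (fractured basalt): v = 8.79×0.0018/0.05 = 0.3164 m/d, t = 886/0.3164 = 2800 d
t(silty sand) / t(fractured basalt) = 475400/2800 = 170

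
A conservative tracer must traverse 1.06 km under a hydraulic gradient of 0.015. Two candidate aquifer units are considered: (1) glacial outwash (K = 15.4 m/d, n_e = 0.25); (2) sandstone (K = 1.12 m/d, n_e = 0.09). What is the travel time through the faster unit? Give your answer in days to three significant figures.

1150 days

Unit 1 (glacial outwash): v = 15.4×0.015/0.25 = 0.9240 m/d, t = 1060/0.9240 = 1147 d
Unit 2 (sandstone): v = 1.12×0.015/0.09 = 0.1867 m/d, t = 1060/0.1867 = 5679 d
Faster unit: t = 1150 d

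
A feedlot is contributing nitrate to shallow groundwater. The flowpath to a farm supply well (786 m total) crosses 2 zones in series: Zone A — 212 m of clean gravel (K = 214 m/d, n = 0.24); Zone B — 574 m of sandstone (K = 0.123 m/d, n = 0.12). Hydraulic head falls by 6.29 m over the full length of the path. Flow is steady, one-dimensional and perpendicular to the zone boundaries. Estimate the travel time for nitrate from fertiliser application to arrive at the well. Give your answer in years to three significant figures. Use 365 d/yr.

243 years

Steady 1-D flow in series ⇒ the Darcy flux q is identical in every zone and the zone head losses add (resistances L/K in series).
Σ(L/K) = 212/214 + 574/0.123 = 0.9907 + 4667 = 4668 d
q = ΔH / Σ(L/K) = 6.29 / 4668 = 0.001348 m/d (same in every zone)
Zone A: v = q/n = 0.001348/0.24 = 0.005615 m/d → t_A = 212/0.005615 = 37760 d
Zone B: v = q/n = 0.001348/0.12 = 0.01123 m/d → t_B = 574/0.01123 = 51110 d
Total t = 37760 + 51110 = 88870 d
   = 88870 / 365 = 243 yr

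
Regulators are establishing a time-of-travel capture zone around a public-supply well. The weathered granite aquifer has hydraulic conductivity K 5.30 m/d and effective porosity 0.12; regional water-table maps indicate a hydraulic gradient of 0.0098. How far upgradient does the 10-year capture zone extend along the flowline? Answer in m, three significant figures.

1580 m

Darcy flux q = K·i = 5.30 × 0.0098 = 0.05194 m/d
v_s = q/n_e = 0.05194/0.12 = 0.4328 m/d
T = 10 yr × 365 = 3650 d
L = v × T = 0.4328 × 3650 = 1580 m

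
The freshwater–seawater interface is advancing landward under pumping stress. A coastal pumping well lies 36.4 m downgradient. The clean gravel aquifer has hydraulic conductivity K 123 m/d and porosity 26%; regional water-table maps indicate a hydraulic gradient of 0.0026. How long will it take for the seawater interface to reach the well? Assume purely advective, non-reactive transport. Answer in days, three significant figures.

29.6 days

Darcy flux q = K·i = 123 × 0.0026 = 0.3198 m/d
v = Ki/n = 123·0.0026/0.26 = 1.230 m/d
t = L / v = 36.4 / 1.230 = 29.59 d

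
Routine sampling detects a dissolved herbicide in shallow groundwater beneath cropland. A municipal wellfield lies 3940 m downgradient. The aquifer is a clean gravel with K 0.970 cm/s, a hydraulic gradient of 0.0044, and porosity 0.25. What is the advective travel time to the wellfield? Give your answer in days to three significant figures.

K = 0.970 cm/s × 864 = 838.1 m/d
q = Ki = 838.1 × 0.0044 = 3.688 m/d
v = Ki/n = 838.1·0.0044/0.25 = 14.75 m/d
t = L / v = 3940 / 14.75 = 267.1 d

267 days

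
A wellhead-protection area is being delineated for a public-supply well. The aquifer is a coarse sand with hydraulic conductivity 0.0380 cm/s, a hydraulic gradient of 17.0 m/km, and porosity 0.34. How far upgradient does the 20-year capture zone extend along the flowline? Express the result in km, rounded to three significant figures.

K = 0.0380 cm/s × 864 = 32.83 m/d
Darcy flux q = K·i = 32.83 × 0.017 = 0.5581 m/d
v_s = q/n_e = 0.5581/0.34 = 1.642 m/d
T = 20 yr × 365 = 7300 d
L = v × T = 1.642 × 7300 = 11980 m
   = 12.0 km

12.0 km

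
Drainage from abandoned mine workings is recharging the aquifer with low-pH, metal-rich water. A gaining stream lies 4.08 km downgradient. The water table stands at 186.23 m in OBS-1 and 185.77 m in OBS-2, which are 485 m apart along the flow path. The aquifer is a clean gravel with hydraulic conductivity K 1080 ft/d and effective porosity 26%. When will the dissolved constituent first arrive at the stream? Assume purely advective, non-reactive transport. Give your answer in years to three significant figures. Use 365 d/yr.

9.31 years

Hydraulic gradient i = (186.23 − 185.77) / 485 = 0.46 / 485 = 9.485e-4
K = 1080 ft/d × 0.3048 = 329.2 m/d
Specific discharge q = 329.2 × 9.485e-4 = 0.3122 m/d
Average linear velocity = 0.3122 / 0.26 = 1.201 m/d
L = 4.08 km = 4080 m
t = L / v = 4080 / 1.201 = 3398 d
   = 3398 / 365 = 9.31 yr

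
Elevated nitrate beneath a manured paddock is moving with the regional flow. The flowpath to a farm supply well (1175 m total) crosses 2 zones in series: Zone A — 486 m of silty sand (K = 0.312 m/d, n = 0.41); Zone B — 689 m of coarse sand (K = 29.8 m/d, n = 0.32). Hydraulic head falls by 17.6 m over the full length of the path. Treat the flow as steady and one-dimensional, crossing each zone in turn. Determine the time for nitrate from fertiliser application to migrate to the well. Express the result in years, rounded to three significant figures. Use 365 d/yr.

Steady 1-D flow in series ⇒ the Darcy flux q is identical in every zone and the zone head losses add (resistances L/K in series).
Σ(L/K) = 486/0.312 + 689/29.8 = 1558 + 23.12 = 1581 d
q = ΔH / Σ(L/K) = 17.6 / 1581 = 0.01113 m/d (same in every zone)
Zone A: v = q/n = 0.01113/0.41 = 0.02715 m/d → t_A = 486/0.02715 = 17900 d
Zone B: v = q/n = 0.01113/0.32 = 0.03479 m/d → t_B = 689/0.03479 = 19800 d
Total t = 17900 + 19800 = 37700 d
   = 37700 / 365 = 103 yr

103 years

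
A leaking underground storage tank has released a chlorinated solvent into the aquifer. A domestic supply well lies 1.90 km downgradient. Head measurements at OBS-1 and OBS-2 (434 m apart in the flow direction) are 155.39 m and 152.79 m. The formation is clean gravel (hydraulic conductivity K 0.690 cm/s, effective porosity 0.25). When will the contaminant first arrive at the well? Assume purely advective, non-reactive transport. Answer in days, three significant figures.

133 days

Hydraulic gradient i = (155.39 − 152.79) / 434 = 2.60 / 434 = 0.005991
K = 0.690 cm/s × 864 = 596.2 m/d
q = Ki = 596.2 × 0.005991 = 3.571 m/d
v_s = q/n_e = 3.571/0.25 = 14.29 m/d
L = 1.90 km = 1900 m
t = L / v = 1900 / 14.29 = 133.0 d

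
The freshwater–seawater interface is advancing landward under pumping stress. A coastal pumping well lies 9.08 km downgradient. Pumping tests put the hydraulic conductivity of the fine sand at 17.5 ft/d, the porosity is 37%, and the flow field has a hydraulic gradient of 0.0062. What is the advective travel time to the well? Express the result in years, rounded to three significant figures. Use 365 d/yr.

K = 17.5 ft/d × 0.3048 = 5.334 m/d
q = Ki = 5.334 × 0.0062 = 0.03307 m/d
Average linear velocity = 0.03307 / 0.37 = 0.08938 m/d
L = 9.08 km = 9080 m
t = L / v = 9080 / 0.08938 = 101600 d
   = 101600 / 365 = 278 yr

278 years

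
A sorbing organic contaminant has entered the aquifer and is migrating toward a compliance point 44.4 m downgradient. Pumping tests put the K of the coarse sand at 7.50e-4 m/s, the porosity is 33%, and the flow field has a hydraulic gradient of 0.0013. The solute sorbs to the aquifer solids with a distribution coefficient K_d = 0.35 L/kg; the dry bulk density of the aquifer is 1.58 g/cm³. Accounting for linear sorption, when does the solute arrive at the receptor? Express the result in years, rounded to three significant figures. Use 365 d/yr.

K = 7.50e-4 m/s × 86400 s/d = 64.80 m/d
Specific discharge q = 64.80 × 0.0013 = 0.08424 m/d
v = Ki/n = 64.80·0.0013/0.33 = 0.2553 m/d
Retardation R = 1 + ρ_b·K_d/n = 1 + 1.58×0.35/0.33 = 2.676
Contaminant velocity v_c = v/R = 0.2553/2.676 = 0.09540 m/d
t = L/v_c = 44.4/0.09540 = 465.4 d
   = 465.4/365 = 1.28 yr

1.28 years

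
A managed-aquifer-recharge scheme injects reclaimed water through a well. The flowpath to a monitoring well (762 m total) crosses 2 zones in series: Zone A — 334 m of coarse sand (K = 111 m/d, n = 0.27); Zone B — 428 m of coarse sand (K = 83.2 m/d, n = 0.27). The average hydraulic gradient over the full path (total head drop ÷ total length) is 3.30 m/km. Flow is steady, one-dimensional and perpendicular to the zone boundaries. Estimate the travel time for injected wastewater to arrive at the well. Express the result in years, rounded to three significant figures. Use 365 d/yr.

For zones in series the flux q is common to all zones; the equivalent conductivity is the harmonic (thickness-weighted) mean, K_eq = L_total / Σ(L_j/K_j).
Σ(L/K) = 334/111 + 428/83.2 = 3.009 + 5.144 = 8.153 d
K_eq = L_total / Σ(L/K) = 762 / 8.153 = 93.46 m/d
q = K_eq · i = 93.46 × 0.0033 = 0.3084 m/d (same in every zone)
Zone A: v = q/n = 0.3084/0.27 = 1.142 m/d → t_A = 334/1.142 = 292.4 d
Zone B: v = q/n = 0.3084/0.27 = 1.142 m/d → t_B = 428/1.142 = 374.7 d
Total t = 292.4 + 374.7 = 667.1 d
   = 667.1 / 365 = 1.83 yr

1.83 years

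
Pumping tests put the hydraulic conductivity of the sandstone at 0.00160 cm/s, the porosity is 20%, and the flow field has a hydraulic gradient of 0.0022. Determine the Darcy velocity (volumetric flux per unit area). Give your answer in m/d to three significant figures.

0.00304 m/d

K = 0.00160 cm/s × 864 = 1.382 m/d
Specific discharge q = 1.382 × 0.0022 = 0.003041 m/d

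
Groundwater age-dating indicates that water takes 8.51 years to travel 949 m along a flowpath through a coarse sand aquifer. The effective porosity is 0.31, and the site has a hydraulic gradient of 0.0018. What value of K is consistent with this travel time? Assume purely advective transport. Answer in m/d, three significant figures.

t = 8.51 years = 3106 d
v = L / t = 949 / 3106 = 0.3055 m/d
K = v · n / i = 0.3055 × 0.31 / 0.0018 = 52.6 m/d

52.6 m/d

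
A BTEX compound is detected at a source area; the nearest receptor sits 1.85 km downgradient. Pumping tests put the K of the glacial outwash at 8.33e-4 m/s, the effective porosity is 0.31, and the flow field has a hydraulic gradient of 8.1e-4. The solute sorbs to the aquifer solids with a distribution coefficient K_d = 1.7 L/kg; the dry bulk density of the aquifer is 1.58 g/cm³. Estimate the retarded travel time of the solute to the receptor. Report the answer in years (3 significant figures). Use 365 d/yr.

K = 8.33e-4 m/s × 86400 s/d = 71.97 m/d
Darcy flux q = K·i = 71.97 × 8.1e-4 = 0.05830 m/d
Average linear velocity = 0.05830 / 0.31 = 0.1881 m/d
Retardation R = 1 + ρ_b·K_d/n = 1 + 1.58×1.7/0.31 = 9.665
Contaminant velocity v_c = v/R = 0.1881/9.665 = 0.01946 m/d
L = 1.85 km = 1850 m
t = L/v_c = 1850/0.01946 = 95080 d
   = 95080/365 = 260 yr

260 years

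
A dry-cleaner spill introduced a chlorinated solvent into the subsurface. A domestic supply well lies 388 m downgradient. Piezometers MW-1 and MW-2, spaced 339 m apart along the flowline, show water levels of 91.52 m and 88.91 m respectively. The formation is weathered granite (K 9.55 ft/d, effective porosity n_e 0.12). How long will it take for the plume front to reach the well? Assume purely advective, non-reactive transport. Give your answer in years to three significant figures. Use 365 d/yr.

5.69 years

Hydraulic gradient i = (91.52 − 88.91) / 339 = 2.61 / 339 = 0.007699
K = 9.55 ft/d × 0.3048 = 2.911 m/d
Specific discharge q = 2.911 × 0.007699 = 0.02241 m/d
Average linear velocity = 0.02241 / 0.12 = 0.1868 m/d
t = L / v = 388 / 0.1868 = 2078 d
   = 2078 / 365 = 5.69 yr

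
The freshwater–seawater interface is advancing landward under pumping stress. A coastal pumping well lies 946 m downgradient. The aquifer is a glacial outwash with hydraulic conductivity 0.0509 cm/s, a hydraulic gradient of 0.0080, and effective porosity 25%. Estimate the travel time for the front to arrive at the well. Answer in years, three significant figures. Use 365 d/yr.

1.84 years

K = 0.0509 cm/s × 864 = 43.98 m/d
q = Ki = 43.98 × 0.0080 = 0.3518 m/d
Seepage velocity v = q / n = 0.3518 / 0.25 = 1.407 m/d
t = L / v = 946 / 1.407 = 672.2 d
   = 672.2 / 365 = 1.84 yr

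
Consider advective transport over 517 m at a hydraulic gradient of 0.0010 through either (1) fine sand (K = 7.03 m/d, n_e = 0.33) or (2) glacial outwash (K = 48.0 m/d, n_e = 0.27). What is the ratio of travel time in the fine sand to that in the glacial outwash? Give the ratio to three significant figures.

8.35

Unit 1 (fine sand): v = 7.03×0.0010/0.33 = 0.02130 m/d, t = 517/0.02130 = 24270 d
Unit 2 (glacial outwash): v = 48.0×0.0010/0.27 = 0.1778 m/d, t = 517/0.1778 = 2908 d
t(fine sand) / t(glacial outwash) = 24270/2908 = 8.35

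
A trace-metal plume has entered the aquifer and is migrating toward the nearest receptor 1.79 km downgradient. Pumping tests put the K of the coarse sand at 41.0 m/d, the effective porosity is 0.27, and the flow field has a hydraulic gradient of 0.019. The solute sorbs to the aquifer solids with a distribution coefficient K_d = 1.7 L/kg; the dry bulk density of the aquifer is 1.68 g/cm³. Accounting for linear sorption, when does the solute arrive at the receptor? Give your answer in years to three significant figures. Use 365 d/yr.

Darcy flux q = K·i = 41.0 × 0.019 = 0.7790 m/d
v = Ki/n = 41.0·0.019/0.27 = 2.885 m/d
Retardation R = 1 + ρ_b·K_d/n = 1 + 1.68×1.7/0.27 = 11.58
Contaminant velocity v_c = v/R = 2.885/11.58 = 0.2492 m/d
L = 1.79 km = 1790 m
t = L/v_c = 1790/0.2492 = 7183 d
   = 7183/365 = 19.7 yr

19.7 years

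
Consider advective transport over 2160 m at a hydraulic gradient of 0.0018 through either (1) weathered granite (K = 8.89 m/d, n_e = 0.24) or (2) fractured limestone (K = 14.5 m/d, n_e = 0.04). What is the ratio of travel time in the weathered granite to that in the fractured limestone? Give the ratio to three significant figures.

9.79

Unit 1 (weathered granite): v = 8.89×0.0018/0.24 = 0.06668 m/d, t = 2160/0.06668 = 32400 d
Unit 2 (fractured limestone): v = 14.5×0.0018/0.04 = 0.6525 m/d, t = 2160/0.6525 = 3310 d
t(weathered granite) / t(fractured limestone) = 32400/3310 = 9.79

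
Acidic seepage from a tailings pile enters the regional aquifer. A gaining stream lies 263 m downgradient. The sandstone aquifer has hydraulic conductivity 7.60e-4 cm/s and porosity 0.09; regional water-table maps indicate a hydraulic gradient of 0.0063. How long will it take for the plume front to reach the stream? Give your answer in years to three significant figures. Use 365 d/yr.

K = 7.60e-4 cm/s × 864 = 0.6566 m/d
Specific discharge q = 0.6566 × 0.0063 = 0.004137 m/d
v = Ki/n = 0.6566·0.0063/0.09 = 0.04596 m/d
t = L / v = 263 / 0.04596 = 5722 d
   = 5722 / 365 = 15.7 yr

15.7 years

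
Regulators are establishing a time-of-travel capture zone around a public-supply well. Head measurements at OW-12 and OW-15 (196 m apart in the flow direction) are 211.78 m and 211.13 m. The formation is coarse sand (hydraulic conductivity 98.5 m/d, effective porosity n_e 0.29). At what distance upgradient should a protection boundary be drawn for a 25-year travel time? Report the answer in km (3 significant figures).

Hydraulic gradient i = (211.78 − 211.13) / 196 = 0.65 / 196 = 0.003316
Darcy flux q = K·i = 98.5 × 0.003316 = 0.3267 m/d
v = Ki/n = 98.5·0.003316/0.29 = 1.126 m/d
T = 25 yr × 365 = 9125 d
L = v × T = 1.126 × 9125 = 10280 m
   = 10.3 km

10.3 km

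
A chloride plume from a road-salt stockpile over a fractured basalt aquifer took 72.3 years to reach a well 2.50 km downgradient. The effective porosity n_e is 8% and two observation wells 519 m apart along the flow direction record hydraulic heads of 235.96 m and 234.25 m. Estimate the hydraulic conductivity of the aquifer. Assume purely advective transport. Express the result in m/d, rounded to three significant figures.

Hydraulic gradient i = (235.96 − 234.25) / 519 = 1.71 / 519 = 0.003295
t = 72.3 years = 26390 d
L = 2.50 km = 2500 m
v = L / t = 2500 / 26390 = 0.09473 m/d
K = v · n / i = 0.09473 × 0.08 / 0.003295 = 2.30 m/d

2.30 m/d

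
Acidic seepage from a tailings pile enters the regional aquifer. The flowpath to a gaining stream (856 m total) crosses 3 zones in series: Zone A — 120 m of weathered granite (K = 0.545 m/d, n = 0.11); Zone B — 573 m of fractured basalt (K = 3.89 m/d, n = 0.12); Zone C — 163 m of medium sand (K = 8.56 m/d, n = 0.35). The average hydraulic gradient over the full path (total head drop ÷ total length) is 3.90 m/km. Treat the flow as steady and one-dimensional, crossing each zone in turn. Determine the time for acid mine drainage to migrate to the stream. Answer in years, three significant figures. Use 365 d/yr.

44.1 years

Continuity: the same q passes through each zone, so ΔH = q·Σ(L_j/K_j) — the zones act as resistances in series.
Σ(L/K) = 120/0.545 + 573/3.89 + 163/8.56 = 220.2 + 147.3 + 19.04 = 386.5 d
K_eq = L_total / Σ(L/K) = 856 / 386.5 = 2.215 m/d
q = K_eq · i = 2.215 × 0.0039 = 0.008637 m/d (same in every zone)
Zone A: v = q/n = 0.008637/0.11 = 0.07852 m/d → t_A = 120/0.07852 = 1528 d
Zone B: v = q/n = 0.008637/0.12 = 0.07197 m/d → t_B = 573/0.07197 = 7961 d
Zone C: v = q/n = 0.008637/0.35 = 0.02468 m/d → t_C = 163/0.02468 = 6605 d
Total t = 1528 + 7961 + 6605 = 16090 d
   = 16090 / 365 = 44.1 yr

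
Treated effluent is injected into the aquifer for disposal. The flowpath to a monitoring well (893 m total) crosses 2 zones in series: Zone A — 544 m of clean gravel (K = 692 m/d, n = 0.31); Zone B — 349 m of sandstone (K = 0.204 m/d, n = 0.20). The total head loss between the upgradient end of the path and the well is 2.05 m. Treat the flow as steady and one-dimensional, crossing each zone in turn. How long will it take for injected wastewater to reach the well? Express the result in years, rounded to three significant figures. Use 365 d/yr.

Steady 1-D flow in series ⇒ the Darcy flux q is identical in every zone and the zone head losses add (resistances L/K in series).
Σ(L/K) = 544/692 + 349/0.204 = 0.7861 + 1711 = 1712 d
q = ΔH / Σ(L/K) = 2.05 / 1712 = 0.001198 m/d (same in every zone)
Zone A: v = q/n = 0.001198/0.31 = 0.003864 m/d → t_A = 544/0.003864 = 140800 d
Zone B: v = q/n = 0.001198/0.20 = 0.005989 m/d → t_B = 349/0.005989 = 58280 d
Total t = 140800 + 58280 = 199100 d
   = 199100 / 365 = 545 yr

545 years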